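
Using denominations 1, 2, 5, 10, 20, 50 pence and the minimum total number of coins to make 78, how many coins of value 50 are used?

78 − 1×50→28 − 1×20→8 − 1×5→3 − 1×2→1 − 1×1→0
Count of 50: 1

1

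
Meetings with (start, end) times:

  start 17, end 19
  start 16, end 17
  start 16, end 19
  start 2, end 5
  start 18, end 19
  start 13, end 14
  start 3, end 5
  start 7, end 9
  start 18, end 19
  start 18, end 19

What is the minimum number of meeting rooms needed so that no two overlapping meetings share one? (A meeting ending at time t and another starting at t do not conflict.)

5

starts: [2, 3, 7, 13, 16, 16, 17, 18, 18, 18]
ends:   [5, 5, 9, 14, 17, 19, 19, 19, 19, 19]
s2→1 s3→2 e5→1 e5→0 s7→1 e9→0 s13→1 e14→0 s16→1 s16→2 e17→1 s17→2 s18→3 s18→4 s18→5  — peak 5.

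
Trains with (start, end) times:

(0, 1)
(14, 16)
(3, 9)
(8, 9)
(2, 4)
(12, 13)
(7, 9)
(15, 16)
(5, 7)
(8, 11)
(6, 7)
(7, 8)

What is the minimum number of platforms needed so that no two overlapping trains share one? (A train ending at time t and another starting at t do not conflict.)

Count concurrent intervals with a sweep; the peak is the room count.
starts: [0, 2, 3, 5, 6, 7, 7, 8, 8, 12, 14, 15]
ends:   [1, 4, 7, 7, 8, 9, 9, 9, 11, 13, 16, 16]
s0→1 e1→0 s2→1 s3→2 e4→1 s5→2 s6→3 e7→2 e7→1 s7→2 s7→3 e8→2 s8→3 s8→4  — peak 4.

4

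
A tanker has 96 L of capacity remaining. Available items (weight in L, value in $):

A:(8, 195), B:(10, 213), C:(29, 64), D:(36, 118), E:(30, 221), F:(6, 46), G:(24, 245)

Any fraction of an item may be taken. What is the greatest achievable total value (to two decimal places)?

Sort by value per unit weight and fill in that order.
Order: A (195/8=24.38) > B (213/10=21.30) > G (245/24=10.21) > F (46/6=7.67) > E (221/30=7.37) > D (118/36=3.28) > C (64/29=2.21)
Fill: take A (8 @ 195) → take B (10 @ 213) → take G (24 @ 245) → take F (6 @ 46) → take E (30 @ 221) → take 18/36 of D → 59.00; 96/96 used.
Total value = 979.00

979.00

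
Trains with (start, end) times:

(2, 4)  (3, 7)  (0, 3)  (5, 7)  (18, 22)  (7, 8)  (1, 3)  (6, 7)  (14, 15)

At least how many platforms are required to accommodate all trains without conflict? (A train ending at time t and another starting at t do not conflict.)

3

The answer is the maximum number of intervals overlapping at any instant.
Events (time:±→running): 0:+→1 1:+→2 2:+→3 … peak 3.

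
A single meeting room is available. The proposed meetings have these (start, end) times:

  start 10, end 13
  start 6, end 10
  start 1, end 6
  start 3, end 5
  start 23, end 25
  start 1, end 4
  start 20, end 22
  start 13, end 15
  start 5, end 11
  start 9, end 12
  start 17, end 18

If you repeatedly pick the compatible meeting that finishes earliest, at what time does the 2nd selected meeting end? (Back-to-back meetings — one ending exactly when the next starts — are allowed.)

10

Sorted by end: (1,4)  (3,5)  (1,6)  (6,10)  (5,11)  (9,12)  (10,13)  (13,15)  (17,18)  (20,22)  (23,25)
take (1,4); skip (3,5); take (6,10); take (10,13); take (13,15); take (17,18); take (20,22); take (23,25).
Selected: (1,4) (6,10) (10,13) (13,15) (17,18) (20,22) (23,25)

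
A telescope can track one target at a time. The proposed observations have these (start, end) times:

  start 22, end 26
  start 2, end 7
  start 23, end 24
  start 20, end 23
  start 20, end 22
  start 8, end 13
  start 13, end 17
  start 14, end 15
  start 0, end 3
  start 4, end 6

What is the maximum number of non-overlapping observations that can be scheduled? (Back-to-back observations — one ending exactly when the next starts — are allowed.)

6

Sort by end time and greedily take each interval whose start is ≥ the last chosen end.
By end time: (0,3), (4,6), (2,7), (8,13), (14,15), (13,17), (20,22), (20,23), (23,24), (22,26).
Pick (0,3); next start ≥ 3 → (4,6); next start ≥ 6 → (8,13); next start ≥ 13 → (14,15); next start ≥ 15 → (20,22); next start ≥ 22 → (23,24).
Selected 6 observations.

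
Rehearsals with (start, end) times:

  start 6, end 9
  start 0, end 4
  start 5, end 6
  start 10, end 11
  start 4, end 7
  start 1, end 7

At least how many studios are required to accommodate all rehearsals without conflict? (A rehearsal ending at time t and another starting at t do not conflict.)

3

The answer is the maximum number of intervals overlapping at any instant.
Events (time:±→running): 0:+→1 1:+→2 4:-→1 4:+→2 5:+→3 … peak 3.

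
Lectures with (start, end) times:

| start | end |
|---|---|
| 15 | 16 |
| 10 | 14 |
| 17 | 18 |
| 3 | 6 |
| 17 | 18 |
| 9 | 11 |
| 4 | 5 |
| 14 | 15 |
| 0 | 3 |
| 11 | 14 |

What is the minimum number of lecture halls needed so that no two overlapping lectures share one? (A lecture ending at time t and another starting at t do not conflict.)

Count concurrent intervals with a sweep; the peak is the room count.
starts: [0, 3, 4, 9, 10, 11, 14, 15, 17, 17]
ends:   [3, 5, 6, 11, 14, 14, 15, 16, 18, 18]
s0→1 e3→0 s3→1 s4→2  — peak 2.

2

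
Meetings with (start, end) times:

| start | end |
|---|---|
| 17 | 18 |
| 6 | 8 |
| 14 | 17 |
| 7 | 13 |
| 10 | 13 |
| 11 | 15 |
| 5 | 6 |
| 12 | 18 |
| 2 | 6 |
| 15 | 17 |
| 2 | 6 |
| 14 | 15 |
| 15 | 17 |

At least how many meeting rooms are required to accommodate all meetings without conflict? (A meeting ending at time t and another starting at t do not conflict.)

The answer is the maximum number of intervals overlapping at any instant.
starts: [2, 2, 5, 6, 7, 10, 11, 12, 14, 14, 15, 15, 17]
ends:   [6, 6, 6, 8, 13, 13, 15, 15, 17, 17, 17, 18, 18]
s2→1 s2→2 s5→3 e6→2 e6→1 e6→0 s6→1 s7→2 e8→1 s10→2 s11→3 s12→4  — peak 4.

4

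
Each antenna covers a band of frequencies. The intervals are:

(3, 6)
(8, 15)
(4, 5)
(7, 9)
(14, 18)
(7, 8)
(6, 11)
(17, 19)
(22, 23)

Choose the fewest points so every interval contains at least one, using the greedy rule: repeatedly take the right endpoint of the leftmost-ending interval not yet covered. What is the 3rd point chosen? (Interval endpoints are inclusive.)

18

Sorted: [4,5] [3,6] [7,8] [7,9] [6,11] [8,15] [14,18] [17,19] [22,23]
{[4,5],[3,6]} hit by 5; {[7,8],[7,9],[6,11],[8,15]} hit by 8; {[14,18],[17,19]} hit by 18; {[22,23]} hit by 23.
Points: 5, 8, 18, 23 (4 total).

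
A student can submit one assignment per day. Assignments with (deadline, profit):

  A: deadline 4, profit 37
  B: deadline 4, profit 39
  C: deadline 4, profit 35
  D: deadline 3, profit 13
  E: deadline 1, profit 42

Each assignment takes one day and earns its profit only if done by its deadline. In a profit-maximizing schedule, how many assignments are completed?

4

Profit order: E=42 B=39 A=37 C=35 D=13
Assign: E→slot 1, B→slot 4, A→slot 3, C→slot 2, D skipped.
Slots: [1:E] [2:C] [3:A] [4:B]
4 of 5 scheduled.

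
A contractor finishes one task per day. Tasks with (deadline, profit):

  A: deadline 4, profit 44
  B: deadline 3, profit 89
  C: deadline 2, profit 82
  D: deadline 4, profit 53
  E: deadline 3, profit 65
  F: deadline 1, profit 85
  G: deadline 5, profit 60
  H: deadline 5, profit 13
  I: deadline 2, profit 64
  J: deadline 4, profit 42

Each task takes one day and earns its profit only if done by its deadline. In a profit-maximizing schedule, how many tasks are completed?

5

Profit order: B=89 F=85 C=82 E=65 I=64 G=60 D=53 A=44 J=42 H=13
Assign: B→slot 3, F→slot 1, C→slot 2, E skipped, I skipped, G→slot 5, D→slot 4, A skipped, J skipped, H skipped.
Slots: [1:F] [2:C] [3:B] [4:D] [5:G]
5 of 10 scheduled.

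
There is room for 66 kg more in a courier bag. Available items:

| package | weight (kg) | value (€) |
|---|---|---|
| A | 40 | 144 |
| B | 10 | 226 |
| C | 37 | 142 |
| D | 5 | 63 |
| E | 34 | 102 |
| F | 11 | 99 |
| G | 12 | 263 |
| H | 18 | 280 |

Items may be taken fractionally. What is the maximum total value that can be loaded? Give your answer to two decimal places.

Ratios (sorted): B 22.60, G 21.92, H 15.56, D 12.60, F 9.00, C 3.84, A 3.60, E 3.00
take B (10 @ 226); take G (12 @ 263); take H (18 @ 280); take D (5 @ 63); take F (11 @ 99); take 10/37 of C → 38.38. Capacity used 66/66.
Total value = 969.38

969.38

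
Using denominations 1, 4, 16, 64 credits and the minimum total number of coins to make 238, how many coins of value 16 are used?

238 − 3×64→46 − 2×16→14 − 3×4→2 − 2×1→0
Count of 16: 2

2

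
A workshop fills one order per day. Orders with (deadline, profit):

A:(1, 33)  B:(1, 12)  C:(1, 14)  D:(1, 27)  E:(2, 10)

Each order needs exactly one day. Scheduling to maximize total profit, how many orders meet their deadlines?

2

Sort by profit descending; place each in the latest free slot ≤ its deadline.
By profit: A(d1,33), D(d1,27), C(d1,14), B(d1,12), E(d2,10)
A→slot 1; D skipped; C skipped; B skipped; E→slot 2.
2 of 5 scheduled.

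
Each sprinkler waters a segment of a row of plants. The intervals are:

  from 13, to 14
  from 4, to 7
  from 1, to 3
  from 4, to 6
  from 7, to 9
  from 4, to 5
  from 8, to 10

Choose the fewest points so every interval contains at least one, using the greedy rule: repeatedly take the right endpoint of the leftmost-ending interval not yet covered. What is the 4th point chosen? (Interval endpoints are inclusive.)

14

Sorted: [1,3] [4,5] [4,6] [4,7] [7,9] [8,10] [13,14]
{[1,3]} hit by 3; {[4,5],[4,6],[4,7]} hit by 5; {[7,9],[8,10]} hit by 9; {[13,14]} hit by 14.
Points: 3, 5, 9, 14 (4 total).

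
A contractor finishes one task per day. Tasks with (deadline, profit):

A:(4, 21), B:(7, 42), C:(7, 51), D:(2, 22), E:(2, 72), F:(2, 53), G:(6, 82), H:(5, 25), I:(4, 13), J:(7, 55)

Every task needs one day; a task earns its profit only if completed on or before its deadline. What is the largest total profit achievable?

380

Sort by profit descending; place each in the latest free slot ≤ its deadline.
By profit: G(d6,82), E(d2,72), J(d7,55), F(d2,53), C(d7,51), B(d7,42), H(d5,25), D(d2,22), A(d4,21), I(d4,13)
G→slot 6; E→slot 2; J→slot 7; F→slot 1; C→slot 5; B→slot 4; H→slot 3; D skipped; A skipped; I skipped.
Profit = 53 + 72 + 25 + 42 + 51 + 82 + 55 = 380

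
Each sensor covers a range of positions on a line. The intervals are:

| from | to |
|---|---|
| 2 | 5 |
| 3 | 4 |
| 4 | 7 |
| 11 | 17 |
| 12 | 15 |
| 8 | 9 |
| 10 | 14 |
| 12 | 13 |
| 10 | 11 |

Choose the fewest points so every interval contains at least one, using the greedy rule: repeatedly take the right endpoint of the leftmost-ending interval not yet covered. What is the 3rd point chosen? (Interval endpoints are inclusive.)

11

Sorted: [3,4] [2,5] [4,7] [8,9] [10,11] [12,13] [10,14] [12,15] [11,17]
{[3,4],[2,5],[4,7]} hit by 4; {[8,9]} hit by 9; {[10,11]} hit by 11; {[12,13],[10,14],[12,15],[11,17]} hit by 13.
Points: 4, 9, 11, 13 (4 total).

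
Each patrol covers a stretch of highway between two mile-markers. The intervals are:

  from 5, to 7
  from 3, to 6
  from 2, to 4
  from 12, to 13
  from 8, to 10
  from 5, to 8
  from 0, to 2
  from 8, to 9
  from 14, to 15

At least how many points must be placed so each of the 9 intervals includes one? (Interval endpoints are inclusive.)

Process intervals by earliest right end; each time one isn't hit yet, stab at its right endpoint.
Sorted: [0,2] [2,4] [3,6] [5,7] [5,8] [8,9] [8,10] [12,13] [14,15]
{[0,2],[2,4]} hit by 2; {[3,6],[5,7],[5,8]} hit by 6; {[8,9],[8,10]} hit by 9; {[12,13]} hit by 13; {[14,15]} hit by 15.
Points: 2, 6, 9, 13, 15 (5 total).

5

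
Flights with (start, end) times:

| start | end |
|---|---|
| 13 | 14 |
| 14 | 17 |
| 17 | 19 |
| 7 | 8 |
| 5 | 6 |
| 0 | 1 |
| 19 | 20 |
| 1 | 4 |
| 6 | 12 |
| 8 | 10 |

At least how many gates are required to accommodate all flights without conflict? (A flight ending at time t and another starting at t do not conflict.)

starts: [0, 1, 5, 6, 7, 8, 13, 14, 17, 19]
ends:   [1, 4, 6, 8, 10, 12, 14, 17, 19, 20]
s0→1 e1→0 s1→1 e4→0 s5→1 e6→0 s6→1 s7→2  — peak 2.

2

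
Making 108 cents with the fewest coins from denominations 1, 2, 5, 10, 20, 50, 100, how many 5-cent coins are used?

1

108 − 1×100→8 − 1×5→3 − 1×2→1 − 1×1→0
Count of 5: 1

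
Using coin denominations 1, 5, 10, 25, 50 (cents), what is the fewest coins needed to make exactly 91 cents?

5

Use the largest denomination that fits, subtract, and repeat.
91 − 1×50→41 − 1×25→16 − 1×10→6 − 1×5→1 − 1×1→0
Total coins = 1 + 1 + 1 + 1 + 1 = 5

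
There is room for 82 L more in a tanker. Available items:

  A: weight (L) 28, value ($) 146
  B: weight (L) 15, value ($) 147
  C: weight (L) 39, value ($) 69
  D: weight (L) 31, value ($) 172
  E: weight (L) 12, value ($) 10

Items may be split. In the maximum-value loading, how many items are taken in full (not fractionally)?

Order: B (147/15=9.80) > D (172/31=5.55) > A (146/28=5.21) > C (69/39=1.77) > E (10/12=0.83)
Fill: take B (15 @ 147) → take D (31 @ 172) → take A (28 @ 146) → take 8/39 of C → 14.15; 82/82 used.
3 item(s) taken whole; one partial (take 8/39 of C).

3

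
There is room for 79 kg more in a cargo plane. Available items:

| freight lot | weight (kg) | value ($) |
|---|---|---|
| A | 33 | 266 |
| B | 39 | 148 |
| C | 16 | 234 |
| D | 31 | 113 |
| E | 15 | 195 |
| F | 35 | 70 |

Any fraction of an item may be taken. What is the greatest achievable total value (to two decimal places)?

Greedy by value/weight ratio, highest first.
Ratios (sorted): C 14.62, E 13.00, A 8.06, B 3.79, D 3.65, F 2.00
take C (16 @ 234); take E (15 @ 195); take A (33 @ 266); take 15/39 of B → 56.92. Capacity used 79/79.
Total value = 751.92

751.92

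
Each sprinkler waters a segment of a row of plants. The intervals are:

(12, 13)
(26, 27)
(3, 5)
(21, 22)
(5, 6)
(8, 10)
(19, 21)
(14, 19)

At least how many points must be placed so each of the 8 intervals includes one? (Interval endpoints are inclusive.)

6

Sort by right endpoint; whenever an interval is uncovered, place a point at its right end.
Sorted: [3,5] [5,6] [8,10] [12,13] [14,19] [19,21] [21,22] [26,27]
{[3,5],[5,6]} hit by 5; {[8,10]} hit by 10; {[12,13]} hit by 13; {[14,19],[19,21]} hit by 19; {[21,22]} hit by 22; {[26,27]} hit by 27.
Points: 5, 10, 13, 19, 22, 27 (6 total).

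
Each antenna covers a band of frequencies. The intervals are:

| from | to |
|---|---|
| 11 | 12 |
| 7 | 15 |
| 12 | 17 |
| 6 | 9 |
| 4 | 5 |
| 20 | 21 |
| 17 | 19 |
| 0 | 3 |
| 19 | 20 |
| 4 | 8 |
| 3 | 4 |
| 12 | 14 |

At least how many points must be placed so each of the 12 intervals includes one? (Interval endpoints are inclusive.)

By right end: [0,3]  [3,4]  [4,5]  [4,8]  [6,9]  [11,12]  [12,14]  [7,15]  [12,17]  [17,19]  [19,20]  [20,21]
[0,3] uncovered → point at 3; [4,5] uncovered → point at 5; [6,9] uncovered → point at 9; [11,12] uncovered → point at 12; [17,19] uncovered → point at 19; [20,21] uncovered → point at 21.
Points: 3, 5, 9, 12, 19, 21 (6 total).

6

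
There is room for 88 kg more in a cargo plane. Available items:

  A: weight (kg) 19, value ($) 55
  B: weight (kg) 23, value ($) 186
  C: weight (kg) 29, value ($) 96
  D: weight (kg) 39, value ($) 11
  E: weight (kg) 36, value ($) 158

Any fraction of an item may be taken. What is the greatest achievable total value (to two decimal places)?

440.00

Sort by value per unit weight and fill in that order.
Ratios (sorted): B 8.09, E 4.39, C 3.31, A 2.89, D 0.28
take B (23 @ 186); take E (36 @ 158); take C (29 @ 96). Capacity used 88/88.
Total value = 440.00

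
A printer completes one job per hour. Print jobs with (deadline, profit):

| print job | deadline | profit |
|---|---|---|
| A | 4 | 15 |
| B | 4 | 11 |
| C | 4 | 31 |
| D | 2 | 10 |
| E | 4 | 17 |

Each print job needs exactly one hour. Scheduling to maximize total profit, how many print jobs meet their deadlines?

4

Profit order: C=31 E=17 A=15 B=11 D=10
Assign: C→slot 4, E→slot 3, A→slot 2, B→slot 1, D skipped.
Slots: [1:B] [2:A] [3:E] [4:C]
4 of 5 scheduled.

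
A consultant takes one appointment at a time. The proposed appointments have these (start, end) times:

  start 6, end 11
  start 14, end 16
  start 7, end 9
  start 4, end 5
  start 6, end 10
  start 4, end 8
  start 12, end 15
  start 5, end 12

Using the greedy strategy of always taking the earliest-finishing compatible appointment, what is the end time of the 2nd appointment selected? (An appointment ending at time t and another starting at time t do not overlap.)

Greedy by earliest finish: after sorting by end time, pick each interval compatible with the last pick.
Sorted by end: (4,5)  (4,8)  (7,9)  (6,10)  (6,11)  (5,12)  (12,15)  (14,16)
take (4,5); skip (4,8); take (7,9); take (12,15).
Selected: (4,5) (7,9) (12,15)

9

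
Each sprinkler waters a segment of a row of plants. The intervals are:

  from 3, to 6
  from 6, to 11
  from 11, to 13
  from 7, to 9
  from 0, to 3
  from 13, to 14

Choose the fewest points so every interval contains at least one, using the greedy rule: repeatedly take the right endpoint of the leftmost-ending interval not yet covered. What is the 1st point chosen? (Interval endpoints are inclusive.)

3

Sort by right endpoint; whenever an interval is uncovered, place a point at its right end.
By right end: [0,3]  [3,6]  [7,9]  [6,11]  [11,13]  [13,14]
[0,3] uncovered → point at 3; [7,9] uncovered → point at 9; [11,13] uncovered → point at 13.
Points: 3, 9, 13 (3 total).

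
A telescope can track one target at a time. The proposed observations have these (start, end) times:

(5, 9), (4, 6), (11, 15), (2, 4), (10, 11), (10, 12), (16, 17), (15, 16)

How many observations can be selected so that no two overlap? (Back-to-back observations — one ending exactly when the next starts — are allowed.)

By end time: (2,4), (4,6), (5,9), (10,11), (10,12), (11,15), (15,16), (16,17).
Pick (2,4); next start ≥ 4 → (4,6); next start ≥ 6 → (10,11); next start ≥ 11 → (11,15); next start ≥ 15 → (15,16); next start ≥ 16 → (16,17).
Selected 6 observations.

6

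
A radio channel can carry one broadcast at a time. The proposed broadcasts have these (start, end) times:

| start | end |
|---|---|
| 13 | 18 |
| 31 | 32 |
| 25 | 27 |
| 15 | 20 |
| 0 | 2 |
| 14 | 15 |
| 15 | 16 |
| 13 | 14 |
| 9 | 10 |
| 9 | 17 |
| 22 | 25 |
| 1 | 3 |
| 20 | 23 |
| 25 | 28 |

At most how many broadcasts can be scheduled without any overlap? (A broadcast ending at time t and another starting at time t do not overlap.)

8

Sorted by end: (0,2)  (1,3)  (9,10)  (13,14)  (14,15)  (15,16)  (9,17)  (13,18)  (15,20)  (20,23)  (22,25)  (25,27)  (25,28)  (31,32)
take (0,2); take (9,10); take (13,14); take (14,15); take (15,16); skip (9,17); skip (13,18); skip (15,20); take (20,23); take (25,27); take (31,32).
Selected 8 broadcasts.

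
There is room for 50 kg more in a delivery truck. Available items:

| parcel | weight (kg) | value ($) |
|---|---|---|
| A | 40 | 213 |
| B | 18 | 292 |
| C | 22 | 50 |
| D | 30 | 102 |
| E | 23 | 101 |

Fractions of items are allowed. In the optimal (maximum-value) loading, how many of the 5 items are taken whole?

Greedy by value/weight ratio, highest first.
Ratios (sorted): B 16.22, A 5.33, E 4.39, D 3.40, C 2.27
take B (18 @ 292); take 32/40 of A → 170.40. Capacity used 50/50.
1 item(s) taken whole; one partial (take 32/40 of A).

1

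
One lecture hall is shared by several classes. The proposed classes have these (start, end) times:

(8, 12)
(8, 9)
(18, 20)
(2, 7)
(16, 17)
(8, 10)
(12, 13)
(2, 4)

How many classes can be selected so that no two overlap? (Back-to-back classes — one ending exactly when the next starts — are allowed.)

By end time: (2,4), (2,7), (8,9), (8,10), (8,12), (12,13), (16,17), (18,20).
Pick (2,4); next start ≥ 4 → (8,9); next start ≥ 9 → (12,13); next start ≥ 13 → (16,17); next start ≥ 17 → (18,20).
Selected 5 classes.

5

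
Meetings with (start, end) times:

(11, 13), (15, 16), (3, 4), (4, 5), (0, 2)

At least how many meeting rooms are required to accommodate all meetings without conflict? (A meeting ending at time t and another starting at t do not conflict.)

1

Events (time:±→running): 0:+→1 … peak 1.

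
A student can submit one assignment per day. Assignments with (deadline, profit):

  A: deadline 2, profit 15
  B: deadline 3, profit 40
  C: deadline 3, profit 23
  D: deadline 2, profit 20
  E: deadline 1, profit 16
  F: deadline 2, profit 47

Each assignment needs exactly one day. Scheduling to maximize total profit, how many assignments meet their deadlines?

By profit: F(d2,47), B(d3,40), C(d3,23), D(d2,20), E(d1,16), A(d2,15)
F→slot 2; B→slot 3; C→slot 1; D skipped; E skipped; A skipped.
3 of 6 scheduled.

3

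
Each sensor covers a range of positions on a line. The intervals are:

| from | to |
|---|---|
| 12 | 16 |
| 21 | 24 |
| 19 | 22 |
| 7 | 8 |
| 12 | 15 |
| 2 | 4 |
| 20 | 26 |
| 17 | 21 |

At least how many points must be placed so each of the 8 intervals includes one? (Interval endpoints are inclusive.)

By right end: [2,4]  [7,8]  [12,15]  [12,16]  [17,21]  [19,22]  [21,24]  [20,26]
[2,4] uncovered → point at 4; [7,8] uncovered → point at 8; [12,15] uncovered → point at 15; [17,21] uncovered → point at 21.
Points: 4, 8, 15, 21 (4 total).

4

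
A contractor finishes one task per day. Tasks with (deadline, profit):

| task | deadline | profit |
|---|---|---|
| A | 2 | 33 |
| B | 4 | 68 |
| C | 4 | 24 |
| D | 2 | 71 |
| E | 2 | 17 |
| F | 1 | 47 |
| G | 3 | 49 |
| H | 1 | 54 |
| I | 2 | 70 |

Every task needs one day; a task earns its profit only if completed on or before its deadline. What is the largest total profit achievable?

258

By profit: D(d2,71), I(d2,70), B(d4,68), H(d1,54), G(d3,49), F(d1,47), A(d2,33), C(d4,24), E(d2,17)
D→slot 2; I→slot 1; B→slot 4; H skipped; G→slot 3; F skipped; A skipped; C skipped; E skipped.
Profit = 70 + 71 + 49 + 68 = 258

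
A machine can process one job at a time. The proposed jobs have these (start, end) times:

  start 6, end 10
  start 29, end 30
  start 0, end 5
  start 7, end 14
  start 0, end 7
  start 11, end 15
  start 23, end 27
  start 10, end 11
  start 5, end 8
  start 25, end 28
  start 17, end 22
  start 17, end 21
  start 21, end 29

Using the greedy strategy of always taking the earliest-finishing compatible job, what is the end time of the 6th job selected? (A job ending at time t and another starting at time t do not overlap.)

Greedy by earliest finish: after sorting by end time, pick each interval compatible with the last pick.
By end time: (0,5), (0,7), (5,8), (6,10), (10,11), (7,14), (11,15), (17,21), (17,22), (23,27), (25,28), (21,29), (29,30).
Pick (0,5); next start ≥ 5 → (5,8); next start ≥ 8 → (10,11); next start ≥ 11 → (11,15); next start ≥ 15 → (17,21); next start ≥ 21 → (23,27); next start ≥ 27 → (29,30).
Selected: (0,5) (5,8) (10,11) (11,15) (17,21) (23,27) (29,30)

27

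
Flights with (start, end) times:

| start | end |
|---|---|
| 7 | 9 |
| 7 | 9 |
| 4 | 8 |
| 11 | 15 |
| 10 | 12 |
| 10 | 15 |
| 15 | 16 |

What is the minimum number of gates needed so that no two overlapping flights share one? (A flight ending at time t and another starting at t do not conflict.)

3

The answer is the maximum number of intervals overlapping at any instant.
starts: [4, 7, 7, 10, 10, 11, 15]
ends:   [8, 9, 9, 12, 15, 15, 16]
s4→1 s7→2 s7→3  — peak 3.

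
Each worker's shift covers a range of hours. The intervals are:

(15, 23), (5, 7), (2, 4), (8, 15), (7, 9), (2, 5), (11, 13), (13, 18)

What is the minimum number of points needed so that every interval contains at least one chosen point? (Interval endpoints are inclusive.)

4

Sort by right endpoint; whenever an interval is uncovered, place a point at its right end.
By right end: [2,4]  [2,5]  [5,7]  [7,9]  [11,13]  [8,15]  [13,18]  [15,23]
[2,4] uncovered → point at 4; [5,7] uncovered → point at 7; [11,13] uncovered → point at 13; [15,23] uncovered → point at 23.
Points: 4, 7, 13, 23 (4 total).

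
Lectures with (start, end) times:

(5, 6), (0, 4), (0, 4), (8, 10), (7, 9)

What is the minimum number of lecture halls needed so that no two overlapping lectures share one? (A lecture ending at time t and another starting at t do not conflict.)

2

The answer is the maximum number of intervals overlapping at any instant.
starts: [0, 0, 5, 7, 8]
ends:   [4, 4, 6, 9, 10]
s0→1 s0→2  — peak 2.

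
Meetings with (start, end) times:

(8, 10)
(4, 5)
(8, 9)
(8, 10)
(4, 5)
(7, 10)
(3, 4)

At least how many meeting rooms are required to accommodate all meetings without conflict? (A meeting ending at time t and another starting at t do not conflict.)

starts: [3, 4, 4, 7, 8, 8, 8]
ends:   [4, 5, 5, 9, 10, 10, 10]
s3→1 e4→0 s4→1 s4→2 e5→1 e5→0 s7→1 s8→2 s8→3 s8→4  — peak 4.

4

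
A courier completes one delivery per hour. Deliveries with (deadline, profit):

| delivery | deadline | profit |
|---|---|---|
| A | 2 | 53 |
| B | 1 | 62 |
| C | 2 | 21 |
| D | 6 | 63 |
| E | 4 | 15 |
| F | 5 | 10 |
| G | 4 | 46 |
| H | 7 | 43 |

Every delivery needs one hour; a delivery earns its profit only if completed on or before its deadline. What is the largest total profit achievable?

292

Sort by profit descending; place each in the latest free slot ≤ its deadline.
By profit: D(d6,63), B(d1,62), A(d2,53), G(d4,46), H(d7,43), C(d2,21), E(d4,15), F(d5,10)
D→slot 6; B→slot 1; A→slot 2; G→slot 4; H→slot 7; C skipped; E→slot 3; F→slot 5.
Profit = 62 + 53 + 15 + 46 + 10 + 63 + 43 = 292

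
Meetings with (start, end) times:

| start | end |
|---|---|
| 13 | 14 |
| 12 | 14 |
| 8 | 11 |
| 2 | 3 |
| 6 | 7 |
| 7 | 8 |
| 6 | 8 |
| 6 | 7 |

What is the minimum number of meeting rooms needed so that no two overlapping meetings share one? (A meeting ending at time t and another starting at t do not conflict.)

3

Count concurrent intervals with a sweep; the peak is the room count.
starts: [2, 6, 6, 6, 7, 8, 12, 13]
ends:   [3, 7, 7, 8, 8, 11, 14, 14]
s2→1 e3→0 s6→1 s6→2 s6→3  — peak 3.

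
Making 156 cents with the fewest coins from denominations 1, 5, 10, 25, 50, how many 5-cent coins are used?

156 = 3×50 + 1×5 + 1×1
Count of 5: 1

1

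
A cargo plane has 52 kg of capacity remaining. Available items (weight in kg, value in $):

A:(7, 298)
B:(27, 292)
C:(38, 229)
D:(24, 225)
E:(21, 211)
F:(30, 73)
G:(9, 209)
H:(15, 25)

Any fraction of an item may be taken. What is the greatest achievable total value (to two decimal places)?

Greedy by value/weight ratio, highest first.
Order: A (298/7=42.57) > G (209/9=23.22) > B (292/27=10.81) > E (211/21=10.05) > D (225/24=9.38) > C (229/38=6.03) > F (73/30=2.43) > H (25/15=1.67)
Fill: take A (7 @ 298) → take G (9 @ 209) → take B (27 @ 292) → take 9/21 of E → 90.43; 52/52 used.
Total value = 889.43

889.43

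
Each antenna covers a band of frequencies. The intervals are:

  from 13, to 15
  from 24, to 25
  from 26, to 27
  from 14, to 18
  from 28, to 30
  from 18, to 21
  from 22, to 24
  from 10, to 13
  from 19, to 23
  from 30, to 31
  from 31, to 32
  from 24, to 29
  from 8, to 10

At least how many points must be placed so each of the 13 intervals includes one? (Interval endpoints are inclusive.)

Sorted: [8,10] [10,13] [13,15] [14,18] [18,21] [19,23] [22,24] [24,25] [26,27] [24,29] [28,30] [30,31] [31,32]
{[8,10],[10,13]} hit by 10; {[13,15],[14,18]} hit by 15; {[18,21],[19,23]} hit by 21; {[22,24],[24,25]} hit by 24; {[26,27],[24,29]} hit by 27; {[28,30],[30,31]} hit by 30; {[31,32]} hit by 32.
Points: 10, 15, 21, 24, 27, 30, 32 (7 total).

7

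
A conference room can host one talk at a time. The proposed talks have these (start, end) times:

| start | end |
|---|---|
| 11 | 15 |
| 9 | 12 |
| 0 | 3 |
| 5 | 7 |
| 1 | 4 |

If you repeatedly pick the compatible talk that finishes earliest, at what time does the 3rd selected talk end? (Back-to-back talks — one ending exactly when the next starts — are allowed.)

Sort by end time and greedily take each interval whose start is ≥ the last chosen end.
Sorted by end: (0,3)  (1,4)  (5,7)  (9,12)  (11,15)
take (0,3); skip (1,4); take (5,7); take (9,12).
Selected: (0,3) (5,7) (9,12)

12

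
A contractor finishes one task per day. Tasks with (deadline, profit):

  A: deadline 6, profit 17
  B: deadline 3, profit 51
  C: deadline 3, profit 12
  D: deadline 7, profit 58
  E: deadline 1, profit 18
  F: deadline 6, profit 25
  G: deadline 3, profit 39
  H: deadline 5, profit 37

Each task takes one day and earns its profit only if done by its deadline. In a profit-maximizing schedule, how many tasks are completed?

By profit: D(d7,58), B(d3,51), G(d3,39), H(d5,37), F(d6,25), E(d1,18), A(d6,17), C(d3,12)
D→slot 7; B→slot 3; G→slot 2; H→slot 5; F→slot 6; E→slot 1; A→slot 4; C skipped.
7 of 8 scheduled.

7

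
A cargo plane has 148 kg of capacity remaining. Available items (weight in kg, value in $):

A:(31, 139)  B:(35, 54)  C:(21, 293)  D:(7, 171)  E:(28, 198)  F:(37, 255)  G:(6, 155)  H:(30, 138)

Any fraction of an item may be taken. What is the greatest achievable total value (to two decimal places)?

1295.19

Greedy by value/weight ratio, highest first.
Order: G (155/6=25.83) > D (171/7=24.43) > C (293/21=13.95) > E (198/28=7.07) > F (255/37=6.89) > H (138/30=4.60) > A (139/31=4.48) > B (54/35=1.54)
Fill: take G (6 @ 155) → take D (7 @ 171) → take C (21 @ 293) → take E (28 @ 198) → take F (37 @ 255) → take H (30 @ 138) → take 19/31 of A → 85.19; 148/148 used.
Total value = 1295.19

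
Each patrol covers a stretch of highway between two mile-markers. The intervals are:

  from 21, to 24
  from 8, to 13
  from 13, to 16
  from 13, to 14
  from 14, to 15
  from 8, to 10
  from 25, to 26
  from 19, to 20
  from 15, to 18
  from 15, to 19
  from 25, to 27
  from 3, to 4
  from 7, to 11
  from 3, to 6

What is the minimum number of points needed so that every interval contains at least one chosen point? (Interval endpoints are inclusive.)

7

Sort by right endpoint; whenever an interval is uncovered, place a point at its right end.
By right end: [3,4]  [3,6]  [8,10]  [7,11]  [8,13]  [13,14]  [14,15]  [13,16]  [15,18]  [15,19]  [19,20]  [21,24]  [25,26]  [25,27]
[3,4] uncovered → point at 4; [8,10] uncovered → point at 10; [13,14] uncovered → point at 14; [15,18] uncovered → point at 18; [19,20] uncovered → point at 20; [21,24] uncovered → point at 24; [25,26] uncovered → point at 26.
Points: 4, 10, 14, 18, 20, 24, 26 (7 total).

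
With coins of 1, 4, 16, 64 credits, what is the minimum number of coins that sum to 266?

8

266 − 4×64→10 − 2×4→2 − 2×1→0
Total coins = 4 + 2 + 2 = 8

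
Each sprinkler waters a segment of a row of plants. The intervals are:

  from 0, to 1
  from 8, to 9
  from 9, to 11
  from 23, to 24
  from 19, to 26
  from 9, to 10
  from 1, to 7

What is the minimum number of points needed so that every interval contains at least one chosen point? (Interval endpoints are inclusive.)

Sort by right endpoint; whenever an interval is uncovered, place a point at its right end.
Sorted: [0,1] [1,7] [8,9] [9,10] [9,11] [23,24] [19,26]
{[0,1],[1,7]} hit by 1; {[8,9],[9,10],[9,11]} hit by 9; {[23,24],[19,26]} hit by 24.
Points: 1, 9, 24 (3 total).

3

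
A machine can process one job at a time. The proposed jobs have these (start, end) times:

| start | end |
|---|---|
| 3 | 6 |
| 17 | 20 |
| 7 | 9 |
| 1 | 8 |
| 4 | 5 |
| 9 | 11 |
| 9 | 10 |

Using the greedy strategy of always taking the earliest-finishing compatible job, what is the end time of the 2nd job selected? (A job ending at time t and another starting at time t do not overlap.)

Sort by end time and greedily take each interval whose start is ≥ the last chosen end.
Sorted by end: (4,5)  (3,6)  (1,8)  (7,9)  (9,10)  (9,11)  (17,20)
take (4,5); skip (3,6); skip (1,8); take (7,9); take (9,10); take (17,20).
Selected: (4,5) (7,9) (9,10) (17,20)

9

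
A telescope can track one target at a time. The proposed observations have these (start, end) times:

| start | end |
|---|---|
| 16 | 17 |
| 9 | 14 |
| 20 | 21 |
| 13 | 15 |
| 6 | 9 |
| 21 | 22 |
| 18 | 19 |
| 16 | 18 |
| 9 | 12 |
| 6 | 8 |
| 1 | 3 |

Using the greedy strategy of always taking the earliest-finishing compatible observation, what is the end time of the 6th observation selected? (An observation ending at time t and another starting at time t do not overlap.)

Sorted by end: (1,3)  (6,8)  (6,9)  (9,12)  (9,14)  (13,15)  (16,17)  (16,18)  (18,19)  (20,21)  (21,22)
take (1,3); take (6,8); take (9,12); take (13,15); take (16,17); take (18,19); take (20,21); take (21,22).
Selected: (1,3) (6,8) (9,12) (13,15) (16,17) (18,19) (20,21) (21,22)

19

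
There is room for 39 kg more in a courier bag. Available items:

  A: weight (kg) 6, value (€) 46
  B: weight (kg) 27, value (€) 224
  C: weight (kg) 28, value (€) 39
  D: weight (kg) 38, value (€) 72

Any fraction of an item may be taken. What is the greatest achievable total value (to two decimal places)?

281.37

Greedy by value/weight ratio, highest first.
Ratios (sorted): B 8.30, A 7.67, D 1.89, C 1.39
take B (27 @ 224); take A (6 @ 46); take 6/38 of D → 11.37. Capacity used 39/39.
Total value = 281.37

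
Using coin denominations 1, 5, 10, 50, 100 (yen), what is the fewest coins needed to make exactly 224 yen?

8

224 − 2×100→24 − 2×10→4 − 4×1→0
Total coins = 2 + 2 + 4 = 8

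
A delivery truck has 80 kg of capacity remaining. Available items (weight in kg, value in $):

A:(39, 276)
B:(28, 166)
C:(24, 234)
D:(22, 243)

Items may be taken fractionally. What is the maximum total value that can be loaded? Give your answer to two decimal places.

Sort by value per unit weight and fill in that order.
Ratios (sorted): D 11.05, C 9.75, A 7.08, B 5.93
take D (22 @ 243); take C (24 @ 234); take 34/39 of A → 240.62. Capacity used 80/80.
Total value = 717.62

717.62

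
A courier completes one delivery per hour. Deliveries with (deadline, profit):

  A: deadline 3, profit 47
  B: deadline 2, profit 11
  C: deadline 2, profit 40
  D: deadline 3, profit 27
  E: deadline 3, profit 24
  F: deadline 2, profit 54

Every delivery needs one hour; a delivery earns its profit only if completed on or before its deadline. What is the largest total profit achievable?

Sort by profit descending; place each in the latest free slot ≤ its deadline.
By profit: F(d2,54), A(d3,47), C(d2,40), D(d3,27), E(d3,24), B(d2,11)
F→slot 2; A→slot 3; C→slot 1; D skipped; E skipped; B skipped.
Profit = 40 + 54 + 47 = 141

141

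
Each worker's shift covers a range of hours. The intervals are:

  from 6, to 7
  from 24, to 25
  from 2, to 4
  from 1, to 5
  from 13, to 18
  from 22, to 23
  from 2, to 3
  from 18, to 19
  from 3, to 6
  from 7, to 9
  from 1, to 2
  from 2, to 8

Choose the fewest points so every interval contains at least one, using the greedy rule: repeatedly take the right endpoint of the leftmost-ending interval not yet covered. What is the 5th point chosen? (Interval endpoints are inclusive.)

23

Process intervals by earliest right end; each time one isn't hit yet, stab at its right endpoint.
By right end: [1,2]  [2,3]  [2,4]  [1,5]  [3,6]  [6,7]  [2,8]  [7,9]  [13,18]  [18,19]  [22,23]  [24,25]
[1,2] uncovered → point at 2; [3,6] uncovered → point at 6; [7,9] uncovered → point at 9; [13,18] uncovered → point at 18; [22,23] uncovered → point at 23; [24,25] uncovered → point at 25.
Points: 2, 6, 9, 18, 23, 25 (6 total).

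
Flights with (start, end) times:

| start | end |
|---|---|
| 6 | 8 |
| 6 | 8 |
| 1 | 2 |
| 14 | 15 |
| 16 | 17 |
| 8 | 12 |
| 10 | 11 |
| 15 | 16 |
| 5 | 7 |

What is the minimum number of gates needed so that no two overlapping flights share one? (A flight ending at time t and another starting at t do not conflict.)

3

Count concurrent intervals with a sweep; the peak is the room count.
starts: [1, 5, 6, 6, 8, 10, 14, 15, 16]
ends:   [2, 7, 8, 8, 11, 12, 15, 16, 17]
s1→1 e2→0 s5→1 s6→2 s6→3  — peak 3.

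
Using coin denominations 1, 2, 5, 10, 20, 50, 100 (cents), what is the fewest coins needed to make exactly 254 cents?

5

254 = 2×100 + 1×50 + 2×2
Total coins = 2 + 1 + 2 = 5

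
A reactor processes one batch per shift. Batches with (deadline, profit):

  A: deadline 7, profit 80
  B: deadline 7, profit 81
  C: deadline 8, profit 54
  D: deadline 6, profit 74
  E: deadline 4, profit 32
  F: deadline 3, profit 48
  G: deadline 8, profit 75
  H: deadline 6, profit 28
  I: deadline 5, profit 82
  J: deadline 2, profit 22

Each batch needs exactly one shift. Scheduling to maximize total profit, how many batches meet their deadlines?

Sort by profit descending; place each in the latest free slot ≤ its deadline.
By profit: I(d5,82), B(d7,81), A(d7,80), G(d8,75), D(d6,74), C(d8,54), F(d3,48), E(d4,32), H(d6,28), J(d2,22)
I→slot 5; B→slot 7; A→slot 6; G→slot 8; D→slot 4; C→slot 3; F→slot 2; E→slot 1; H skipped; J skipped.
8 of 10 scheduled.

8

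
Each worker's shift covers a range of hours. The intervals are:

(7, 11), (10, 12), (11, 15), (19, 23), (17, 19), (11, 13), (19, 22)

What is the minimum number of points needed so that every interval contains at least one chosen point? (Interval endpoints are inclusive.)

2

By right end: [7,11]  [10,12]  [11,13]  [11,15]  [17,19]  [19,22]  [19,23]
[7,11] uncovered → point at 11; [17,19] uncovered → point at 19.
Points: 11, 19 (2 total).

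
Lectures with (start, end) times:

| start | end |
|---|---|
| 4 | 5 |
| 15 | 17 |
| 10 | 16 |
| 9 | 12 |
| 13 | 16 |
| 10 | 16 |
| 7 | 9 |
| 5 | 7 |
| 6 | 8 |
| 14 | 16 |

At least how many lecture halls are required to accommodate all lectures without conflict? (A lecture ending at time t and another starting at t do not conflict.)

5

Count concurrent intervals with a sweep; the peak is the room count.
starts: [4, 5, 6, 7, 9, 10, 10, 13, 14, 15]
ends:   [5, 7, 8, 9, 12, 16, 16, 16, 16, 17]
s4→1 e5→0 s5→1 s6→2 e7→1 s7→2 e8→1 e9→0 s9→1 s10→2 s10→3 e12→2 s13→3 s14→4 s15→5  — peak 5.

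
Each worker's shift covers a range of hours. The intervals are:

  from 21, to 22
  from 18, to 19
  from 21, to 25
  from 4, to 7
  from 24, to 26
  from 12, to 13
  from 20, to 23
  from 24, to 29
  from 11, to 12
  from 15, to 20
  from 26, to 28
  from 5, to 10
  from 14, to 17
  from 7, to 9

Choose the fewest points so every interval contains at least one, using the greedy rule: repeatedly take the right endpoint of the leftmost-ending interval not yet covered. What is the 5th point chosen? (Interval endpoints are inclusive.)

22

Sort by right endpoint; whenever an interval is uncovered, place a point at its right end.
By right end: [4,7]  [7,9]  [5,10]  [11,12]  [12,13]  [14,17]  [18,19]  [15,20]  [21,22]  [20,23]  [21,25]  [24,26]  [26,28]  [24,29]
[4,7] uncovered → point at 7; [11,12] uncovered → point at 12; [14,17] uncovered → point at 17; [18,19] uncovered → point at 19; [21,22] uncovered → point at 22; [24,26] uncovered → point at 26.
Points: 7, 12, 17, 19, 22, 26 (6 total).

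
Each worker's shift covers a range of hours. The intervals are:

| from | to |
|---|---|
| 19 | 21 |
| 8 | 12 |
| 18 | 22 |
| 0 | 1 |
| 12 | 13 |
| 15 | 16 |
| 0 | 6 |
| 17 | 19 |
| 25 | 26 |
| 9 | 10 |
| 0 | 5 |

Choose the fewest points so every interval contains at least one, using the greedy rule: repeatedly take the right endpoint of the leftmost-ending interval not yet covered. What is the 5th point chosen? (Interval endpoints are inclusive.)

Sort by right endpoint; whenever an interval is uncovered, place a point at its right end.
By right end: [0,1]  [0,5]  [0,6]  [9,10]  [8,12]  [12,13]  [15,16]  [17,19]  [19,21]  [18,22]  [25,26]
[0,1] uncovered → point at 1; [9,10] uncovered → point at 10; [12,13] uncovered → point at 13; [15,16] uncovered → point at 16; [17,19] uncovered → point at 19; [25,26] uncovered → point at 26.
Points: 1, 10, 13, 16, 19, 26 (6 total).

19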